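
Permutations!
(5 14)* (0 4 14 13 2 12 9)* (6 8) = (0 4 14 5 13 2 12 9)(6 8) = [4, 1, 12, 3, 14, 13, 8, 7, 6, 0, 10, 11, 9, 2, 5]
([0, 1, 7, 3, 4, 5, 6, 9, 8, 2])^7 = [0, 1, 7, 3, 4, 5, 6, 9, 8, 2]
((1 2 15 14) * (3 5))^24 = (15)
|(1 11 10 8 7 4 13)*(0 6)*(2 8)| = 8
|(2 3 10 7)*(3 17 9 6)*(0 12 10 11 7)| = |(0 12 10)(2 17 9 6 3 11 7)| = 21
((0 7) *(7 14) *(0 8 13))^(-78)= ((0 14 7 8 13))^(-78)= (0 7 13 14 8)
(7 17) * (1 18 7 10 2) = (1 18 7 17 10 2) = [0, 18, 1, 3, 4, 5, 6, 17, 8, 9, 2, 11, 12, 13, 14, 15, 16, 10, 7]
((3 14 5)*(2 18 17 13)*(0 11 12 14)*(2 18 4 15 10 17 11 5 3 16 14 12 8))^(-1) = (0 3 14 16 5)(2 8 11 18 13 17 10 15 4)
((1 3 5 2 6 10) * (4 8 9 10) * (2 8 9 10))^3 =(1 8 3 10 5)(2 9 4 6)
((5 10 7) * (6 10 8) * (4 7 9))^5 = (4 10 8 7 9 6 5)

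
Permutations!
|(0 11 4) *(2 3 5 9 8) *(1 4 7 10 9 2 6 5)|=12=|(0 11 7 10 9 8 6 5 2 3 1 4)|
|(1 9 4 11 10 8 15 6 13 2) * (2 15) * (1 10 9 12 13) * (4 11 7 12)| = |(1 4 7 12 13 15 6)(2 10 8)(9 11)| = 42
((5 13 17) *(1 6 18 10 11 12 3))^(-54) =((1 6 18 10 11 12 3)(5 13 17))^(-54) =(1 18 11 3 6 10 12)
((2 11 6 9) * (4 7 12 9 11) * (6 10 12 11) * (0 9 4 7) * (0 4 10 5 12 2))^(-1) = ((0 9)(2 7 11 5 12 10))^(-1) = (0 9)(2 10 12 5 11 7)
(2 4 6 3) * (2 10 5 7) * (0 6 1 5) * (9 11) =[6, 5, 4, 10, 1, 7, 3, 2, 8, 11, 0, 9] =(0 6 3 10)(1 5 7 2 4)(9 11)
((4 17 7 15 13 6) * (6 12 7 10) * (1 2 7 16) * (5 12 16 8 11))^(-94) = (1 7 13)(2 15 16)(4 10)(5 8)(6 17)(11 12) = ((1 2 7 15 13 16)(4 17 10 6)(5 12 8 11))^(-94)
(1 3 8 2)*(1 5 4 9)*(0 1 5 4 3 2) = (0 1 2 4 9 5 3 8) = [1, 2, 4, 8, 9, 3, 6, 7, 0, 5]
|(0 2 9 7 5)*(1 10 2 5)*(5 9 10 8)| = 6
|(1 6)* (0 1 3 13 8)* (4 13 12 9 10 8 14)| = 24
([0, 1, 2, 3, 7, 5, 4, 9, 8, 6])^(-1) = [0, 1, 2, 3, 6, 5, 9, 4, 8, 7]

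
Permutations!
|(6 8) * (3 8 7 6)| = 2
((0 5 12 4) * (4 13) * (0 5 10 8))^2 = (0 8 10)(4 12)(5 13)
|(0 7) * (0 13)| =|(0 7 13)| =3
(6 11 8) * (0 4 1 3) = (0 4 1 3)(6 11 8) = [4, 3, 2, 0, 1, 5, 11, 7, 6, 9, 10, 8]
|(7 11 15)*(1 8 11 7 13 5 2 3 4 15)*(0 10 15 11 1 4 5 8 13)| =6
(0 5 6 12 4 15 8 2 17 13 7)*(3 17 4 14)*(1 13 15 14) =[5, 13, 4, 17, 14, 6, 12, 0, 2, 9, 10, 11, 1, 7, 3, 8, 16, 15] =(0 5 6 12 1 13 7)(2 4 14 3 17 15 8)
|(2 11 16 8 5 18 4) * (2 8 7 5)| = |(2 11 16 7 5 18 4 8)| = 8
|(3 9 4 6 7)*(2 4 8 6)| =10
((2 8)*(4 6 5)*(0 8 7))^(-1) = ((0 8 2 7)(4 6 5))^(-1) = (0 7 2 8)(4 5 6)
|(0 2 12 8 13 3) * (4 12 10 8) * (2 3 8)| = 2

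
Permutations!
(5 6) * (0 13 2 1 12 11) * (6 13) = (0 6 5 13 2 1 12 11) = [6, 12, 1, 3, 4, 13, 5, 7, 8, 9, 10, 0, 11, 2]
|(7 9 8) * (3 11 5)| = |(3 11 5)(7 9 8)| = 3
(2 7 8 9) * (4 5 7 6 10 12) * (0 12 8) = (0 12 4 5 7)(2 6 10 8 9) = [12, 1, 6, 3, 5, 7, 10, 0, 9, 2, 8, 11, 4]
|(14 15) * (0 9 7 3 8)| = |(0 9 7 3 8)(14 15)| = 10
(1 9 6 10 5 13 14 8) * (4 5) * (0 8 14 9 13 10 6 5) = (14)(0 8 1 13 9 5 10 4) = [8, 13, 2, 3, 0, 10, 6, 7, 1, 5, 4, 11, 12, 9, 14]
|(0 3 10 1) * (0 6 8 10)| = 4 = |(0 3)(1 6 8 10)|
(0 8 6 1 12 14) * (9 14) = (0 8 6 1 12 9 14) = [8, 12, 2, 3, 4, 5, 1, 7, 6, 14, 10, 11, 9, 13, 0]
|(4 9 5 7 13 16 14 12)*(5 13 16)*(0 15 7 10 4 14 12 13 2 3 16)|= 30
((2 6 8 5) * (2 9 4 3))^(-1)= ((2 6 8 5 9 4 3))^(-1)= (2 3 4 9 5 8 6)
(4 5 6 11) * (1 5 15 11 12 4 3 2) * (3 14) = (1 5 6 12 4 15 11 14 3 2) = [0, 5, 1, 2, 15, 6, 12, 7, 8, 9, 10, 14, 4, 13, 3, 11]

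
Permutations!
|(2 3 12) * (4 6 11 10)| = 12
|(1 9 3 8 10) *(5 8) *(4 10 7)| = |(1 9 3 5 8 7 4 10)| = 8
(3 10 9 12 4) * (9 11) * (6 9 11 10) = (3 6 9 12 4) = [0, 1, 2, 6, 3, 5, 9, 7, 8, 12, 10, 11, 4]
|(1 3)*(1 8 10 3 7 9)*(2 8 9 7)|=|(1 2 8 10 3 9)|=6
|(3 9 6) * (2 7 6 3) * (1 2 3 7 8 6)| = |(1 2 8 6 3 9 7)| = 7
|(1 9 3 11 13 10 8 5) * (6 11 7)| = 10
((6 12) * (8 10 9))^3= ((6 12)(8 10 9))^3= (6 12)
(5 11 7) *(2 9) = (2 9)(5 11 7) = [0, 1, 9, 3, 4, 11, 6, 5, 8, 2, 10, 7]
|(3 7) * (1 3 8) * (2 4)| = |(1 3 7 8)(2 4)| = 4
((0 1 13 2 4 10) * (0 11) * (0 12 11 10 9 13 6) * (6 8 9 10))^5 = (0 2 1 4 8 10 9 6 13)(11 12) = ((0 1 8 9 13 2 4 10 6)(11 12))^5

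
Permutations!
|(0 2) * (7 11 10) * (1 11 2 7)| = |(0 7 2)(1 11 10)| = 3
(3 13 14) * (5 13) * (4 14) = (3 5 13 4 14) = [0, 1, 2, 5, 14, 13, 6, 7, 8, 9, 10, 11, 12, 4, 3]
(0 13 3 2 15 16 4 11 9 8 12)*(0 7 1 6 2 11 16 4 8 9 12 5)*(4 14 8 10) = (0 13 3 11 12 7 1 6 2 15 14 8 5)(4 16 10) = [13, 6, 15, 11, 16, 0, 2, 1, 5, 9, 4, 12, 7, 3, 8, 14, 10]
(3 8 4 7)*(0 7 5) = (0 7 3 8 4 5) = [7, 1, 2, 8, 5, 0, 6, 3, 4]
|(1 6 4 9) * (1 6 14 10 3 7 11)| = 6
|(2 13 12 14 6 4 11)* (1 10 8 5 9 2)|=12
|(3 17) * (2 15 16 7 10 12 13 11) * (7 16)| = 14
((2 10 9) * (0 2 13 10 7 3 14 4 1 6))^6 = (0 1 14 7)(2 6 4 3)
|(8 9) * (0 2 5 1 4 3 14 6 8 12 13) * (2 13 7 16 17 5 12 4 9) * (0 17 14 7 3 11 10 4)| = 24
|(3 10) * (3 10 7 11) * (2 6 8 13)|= 12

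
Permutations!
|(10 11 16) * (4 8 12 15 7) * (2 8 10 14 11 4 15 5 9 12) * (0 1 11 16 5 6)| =14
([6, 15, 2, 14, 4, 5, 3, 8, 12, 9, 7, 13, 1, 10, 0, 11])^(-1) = (0 14 3 6)(1 12 8 7 10 13 11 15)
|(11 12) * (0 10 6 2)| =4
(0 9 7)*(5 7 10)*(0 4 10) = (0 9)(4 10 5 7) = [9, 1, 2, 3, 10, 7, 6, 4, 8, 0, 5]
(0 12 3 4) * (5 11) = (0 12 3 4)(5 11) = [12, 1, 2, 4, 0, 11, 6, 7, 8, 9, 10, 5, 3]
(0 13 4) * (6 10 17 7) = (0 13 4)(6 10 17 7) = [13, 1, 2, 3, 0, 5, 10, 6, 8, 9, 17, 11, 12, 4, 14, 15, 16, 7]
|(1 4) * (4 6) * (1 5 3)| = |(1 6 4 5 3)| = 5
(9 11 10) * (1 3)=(1 3)(9 11 10)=[0, 3, 2, 1, 4, 5, 6, 7, 8, 11, 9, 10]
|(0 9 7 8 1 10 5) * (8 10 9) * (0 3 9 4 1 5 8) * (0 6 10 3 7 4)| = |(0 6 10 8 5 7 3 9 4 1)| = 10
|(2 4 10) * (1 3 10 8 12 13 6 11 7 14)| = 12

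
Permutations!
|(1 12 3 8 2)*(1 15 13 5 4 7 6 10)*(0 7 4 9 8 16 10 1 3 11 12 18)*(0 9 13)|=18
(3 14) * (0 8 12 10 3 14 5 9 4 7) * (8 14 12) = (0 14 12 10 3 5 9 4 7) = [14, 1, 2, 5, 7, 9, 6, 0, 8, 4, 3, 11, 10, 13, 12]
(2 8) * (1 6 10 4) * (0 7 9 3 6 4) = (0 7 9 3 6 10)(1 4)(2 8) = [7, 4, 8, 6, 1, 5, 10, 9, 2, 3, 0]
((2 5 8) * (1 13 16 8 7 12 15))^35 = (1 15 12 7 5 2 8 16 13)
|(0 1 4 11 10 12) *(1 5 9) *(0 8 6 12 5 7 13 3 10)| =30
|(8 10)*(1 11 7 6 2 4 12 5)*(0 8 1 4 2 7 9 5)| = 18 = |(0 8 10 1 11 9 5 4 12)(6 7)|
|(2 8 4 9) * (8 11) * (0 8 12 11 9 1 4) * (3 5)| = 2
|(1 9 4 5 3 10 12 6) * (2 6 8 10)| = |(1 9 4 5 3 2 6)(8 10 12)| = 21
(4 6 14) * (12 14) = [0, 1, 2, 3, 6, 5, 12, 7, 8, 9, 10, 11, 14, 13, 4] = (4 6 12 14)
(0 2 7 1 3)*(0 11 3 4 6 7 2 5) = (0 5)(1 4 6 7)(3 11) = [5, 4, 2, 11, 6, 0, 7, 1, 8, 9, 10, 3]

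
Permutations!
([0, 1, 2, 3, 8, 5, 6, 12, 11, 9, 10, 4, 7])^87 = (7 12)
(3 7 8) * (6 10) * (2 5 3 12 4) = (2 5 3 7 8 12 4)(6 10) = [0, 1, 5, 7, 2, 3, 10, 8, 12, 9, 6, 11, 4]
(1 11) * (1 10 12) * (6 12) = (1 11 10 6 12) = [0, 11, 2, 3, 4, 5, 12, 7, 8, 9, 6, 10, 1]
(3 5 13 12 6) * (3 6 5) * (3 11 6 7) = (3 11 6 7)(5 13 12) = [0, 1, 2, 11, 4, 13, 7, 3, 8, 9, 10, 6, 5, 12]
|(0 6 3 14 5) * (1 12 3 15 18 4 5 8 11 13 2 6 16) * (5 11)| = 56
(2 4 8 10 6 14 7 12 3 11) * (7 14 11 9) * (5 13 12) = [0, 1, 4, 9, 8, 13, 11, 5, 10, 7, 6, 2, 3, 12, 14] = (14)(2 4 8 10 6 11)(3 9 7 5 13 12)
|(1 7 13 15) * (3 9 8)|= 12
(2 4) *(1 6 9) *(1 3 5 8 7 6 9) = (1 9 3 5 8 7 6)(2 4) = [0, 9, 4, 5, 2, 8, 1, 6, 7, 3]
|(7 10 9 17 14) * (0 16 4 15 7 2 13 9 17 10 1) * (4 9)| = |(0 16 9 10 17 14 2 13 4 15 7 1)| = 12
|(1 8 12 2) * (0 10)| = 4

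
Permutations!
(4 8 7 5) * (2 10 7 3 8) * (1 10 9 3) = (1 10 7 5 4 2 9 3 8) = [0, 10, 9, 8, 2, 4, 6, 5, 1, 3, 7]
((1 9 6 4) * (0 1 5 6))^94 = (0 1 9)(4 5 6)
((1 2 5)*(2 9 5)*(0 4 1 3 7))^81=((0 4 1 9 5 3 7))^81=(0 5 4 3 1 7 9)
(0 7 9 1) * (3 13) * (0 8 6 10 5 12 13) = (0 7 9 1 8 6 10 5 12 13 3) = [7, 8, 2, 0, 4, 12, 10, 9, 6, 1, 5, 11, 13, 3]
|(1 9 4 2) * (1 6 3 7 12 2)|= 15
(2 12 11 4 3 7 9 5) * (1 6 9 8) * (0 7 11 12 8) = (12)(0 7)(1 6 9 5 2 8)(3 11 4) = [7, 6, 8, 11, 3, 2, 9, 0, 1, 5, 10, 4, 12]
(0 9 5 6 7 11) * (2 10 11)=(0 9 5 6 7 2 10 11)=[9, 1, 10, 3, 4, 6, 7, 2, 8, 5, 11, 0]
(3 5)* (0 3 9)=[3, 1, 2, 5, 4, 9, 6, 7, 8, 0]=(0 3 5 9)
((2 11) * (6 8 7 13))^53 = ((2 11)(6 8 7 13))^53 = (2 11)(6 8 7 13)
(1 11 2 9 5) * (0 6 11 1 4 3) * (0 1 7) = (0 6 11 2 9 5 4 3 1 7) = [6, 7, 9, 1, 3, 4, 11, 0, 8, 5, 10, 2]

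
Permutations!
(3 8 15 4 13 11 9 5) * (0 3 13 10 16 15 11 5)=(0 3 8 11 9)(4 10 16 15)(5 13)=[3, 1, 2, 8, 10, 13, 6, 7, 11, 0, 16, 9, 12, 5, 14, 4, 15]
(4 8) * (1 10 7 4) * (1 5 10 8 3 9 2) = [0, 8, 1, 9, 3, 10, 6, 4, 5, 2, 7] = (1 8 5 10 7 4 3 9 2)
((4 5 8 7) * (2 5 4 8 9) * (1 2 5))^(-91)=((1 2)(5 9)(7 8))^(-91)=(1 2)(5 9)(7 8)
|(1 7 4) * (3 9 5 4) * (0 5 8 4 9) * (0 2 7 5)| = |(1 5 9 8 4)(2 7 3)| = 15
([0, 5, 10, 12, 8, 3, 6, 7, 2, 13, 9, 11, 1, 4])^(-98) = [0, 3, 4, 1, 9, 12, 6, 7, 13, 2, 8, 11, 5, 10]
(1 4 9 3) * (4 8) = (1 8 4 9 3) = [0, 8, 2, 1, 9, 5, 6, 7, 4, 3]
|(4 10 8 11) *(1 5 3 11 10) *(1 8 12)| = |(1 5 3 11 4 8 10 12)| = 8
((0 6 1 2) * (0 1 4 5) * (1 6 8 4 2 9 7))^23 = ((0 8 4 5)(1 9 7)(2 6))^23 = (0 5 4 8)(1 7 9)(2 6)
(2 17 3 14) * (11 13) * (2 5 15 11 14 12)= (2 17 3 12)(5 15 11 13 14)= [0, 1, 17, 12, 4, 15, 6, 7, 8, 9, 10, 13, 2, 14, 5, 11, 16, 3]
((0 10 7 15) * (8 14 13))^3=((0 10 7 15)(8 14 13))^3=(0 15 7 10)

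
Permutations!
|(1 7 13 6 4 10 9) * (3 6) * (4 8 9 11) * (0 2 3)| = |(0 2 3 6 8 9 1 7 13)(4 10 11)| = 9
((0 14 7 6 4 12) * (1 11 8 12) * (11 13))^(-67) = (0 6 13 12 7 1 8 14 4 11)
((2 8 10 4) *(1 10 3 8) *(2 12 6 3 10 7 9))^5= ((1 7 9 2)(3 8 10 4 12 6))^5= (1 7 9 2)(3 6 12 4 10 8)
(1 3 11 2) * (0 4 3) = (0 4 3 11 2 1) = [4, 0, 1, 11, 3, 5, 6, 7, 8, 9, 10, 2]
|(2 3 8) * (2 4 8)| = 2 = |(2 3)(4 8)|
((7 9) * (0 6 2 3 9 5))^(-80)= (0 9 6 7 2 5 3)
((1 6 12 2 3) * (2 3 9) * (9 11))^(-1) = (1 3 12 6)(2 9 11)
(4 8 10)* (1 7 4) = [0, 7, 2, 3, 8, 5, 6, 4, 10, 9, 1] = (1 7 4 8 10)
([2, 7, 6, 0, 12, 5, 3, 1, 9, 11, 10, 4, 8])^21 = (0 2 6 3)(1 7)(4 12 8 9 11)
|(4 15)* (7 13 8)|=6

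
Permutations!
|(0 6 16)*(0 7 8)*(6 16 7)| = |(0 16 6 7 8)| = 5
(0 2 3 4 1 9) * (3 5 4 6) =(0 2 5 4 1 9)(3 6) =[2, 9, 5, 6, 1, 4, 3, 7, 8, 0]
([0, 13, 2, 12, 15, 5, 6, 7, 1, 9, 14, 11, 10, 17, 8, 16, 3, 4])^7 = [0, 12, 2, 17, 8, 5, 6, 7, 3, 9, 15, 11, 4, 10, 16, 1, 13, 14]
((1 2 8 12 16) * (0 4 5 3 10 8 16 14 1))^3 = ((0 4 5 3 10 8 12 14 1 2 16))^3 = (0 3 12 2 4 10 14 16 5 8 1)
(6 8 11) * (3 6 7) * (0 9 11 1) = [9, 0, 2, 6, 4, 5, 8, 3, 1, 11, 10, 7] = (0 9 11 7 3 6 8 1)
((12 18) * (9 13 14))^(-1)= ((9 13 14)(12 18))^(-1)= (9 14 13)(12 18)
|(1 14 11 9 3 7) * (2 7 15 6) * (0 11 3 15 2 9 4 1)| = |(0 11 4 1 14 3 2 7)(6 9 15)| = 24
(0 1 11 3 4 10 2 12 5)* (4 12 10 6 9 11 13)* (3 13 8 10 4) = [1, 8, 4, 12, 6, 0, 9, 7, 10, 11, 2, 13, 5, 3] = (0 1 8 10 2 4 6 9 11 13 3 12 5)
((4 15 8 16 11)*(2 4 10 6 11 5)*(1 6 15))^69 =(1 4 2 5 16 8 15 10 11 6)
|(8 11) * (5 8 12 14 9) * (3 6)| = 6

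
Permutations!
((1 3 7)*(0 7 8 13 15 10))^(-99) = (0 13 1 10 8 7 15 3)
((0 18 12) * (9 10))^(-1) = ((0 18 12)(9 10))^(-1) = (0 12 18)(9 10)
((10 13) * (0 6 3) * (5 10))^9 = ((0 6 3)(5 10 13))^9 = (13)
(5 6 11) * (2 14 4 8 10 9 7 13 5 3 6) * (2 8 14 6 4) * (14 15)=(2 6 11 3 4 15 14)(5 8 10 9 7 13)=[0, 1, 6, 4, 15, 8, 11, 13, 10, 7, 9, 3, 12, 5, 2, 14]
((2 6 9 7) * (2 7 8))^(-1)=((2 6 9 8))^(-1)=(2 8 9 6)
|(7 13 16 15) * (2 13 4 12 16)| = 10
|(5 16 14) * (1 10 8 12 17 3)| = |(1 10 8 12 17 3)(5 16 14)| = 6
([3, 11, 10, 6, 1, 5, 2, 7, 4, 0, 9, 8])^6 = (1 8)(4 11)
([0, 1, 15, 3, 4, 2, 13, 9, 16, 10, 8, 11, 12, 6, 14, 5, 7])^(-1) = (2 5 15)(6 13)(7 16 8 10 9)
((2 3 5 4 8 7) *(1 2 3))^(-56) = ((1 2)(3 5 4 8 7))^(-56) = (3 7 8 4 5)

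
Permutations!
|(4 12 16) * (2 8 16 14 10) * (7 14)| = 8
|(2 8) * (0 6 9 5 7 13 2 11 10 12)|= |(0 6 9 5 7 13 2 8 11 10 12)|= 11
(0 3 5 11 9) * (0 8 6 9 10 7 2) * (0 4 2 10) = (0 3 5 11)(2 4)(6 9 8)(7 10) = [3, 1, 4, 5, 2, 11, 9, 10, 6, 8, 7, 0]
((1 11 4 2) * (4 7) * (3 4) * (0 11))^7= ((0 11 7 3 4 2 1))^7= (11)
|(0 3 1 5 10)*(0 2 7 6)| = |(0 3 1 5 10 2 7 6)| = 8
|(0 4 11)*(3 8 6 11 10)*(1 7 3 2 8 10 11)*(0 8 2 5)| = |(0 4 11 8 6 1 7 3 10 5)| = 10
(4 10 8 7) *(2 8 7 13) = (2 8 13)(4 10 7) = [0, 1, 8, 3, 10, 5, 6, 4, 13, 9, 7, 11, 12, 2]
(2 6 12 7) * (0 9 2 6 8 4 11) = (0 9 2 8 4 11)(6 12 7) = [9, 1, 8, 3, 11, 5, 12, 6, 4, 2, 10, 0, 7]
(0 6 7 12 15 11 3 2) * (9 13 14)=(0 6 7 12 15 11 3 2)(9 13 14)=[6, 1, 0, 2, 4, 5, 7, 12, 8, 13, 10, 3, 15, 14, 9, 11]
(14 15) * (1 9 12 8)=[0, 9, 2, 3, 4, 5, 6, 7, 1, 12, 10, 11, 8, 13, 15, 14]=(1 9 12 8)(14 15)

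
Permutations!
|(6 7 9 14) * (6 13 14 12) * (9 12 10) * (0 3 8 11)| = |(0 3 8 11)(6 7 12)(9 10)(13 14)| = 12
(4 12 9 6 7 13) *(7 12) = (4 7 13)(6 12 9) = [0, 1, 2, 3, 7, 5, 12, 13, 8, 6, 10, 11, 9, 4]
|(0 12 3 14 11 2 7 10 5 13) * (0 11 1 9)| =|(0 12 3 14 1 9)(2 7 10 5 13 11)| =6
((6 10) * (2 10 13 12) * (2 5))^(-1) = ((2 10 6 13 12 5))^(-1) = (2 5 12 13 6 10)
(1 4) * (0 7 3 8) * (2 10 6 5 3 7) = (0 2 10 6 5 3 8)(1 4) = [2, 4, 10, 8, 1, 3, 5, 7, 0, 9, 6]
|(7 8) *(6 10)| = |(6 10)(7 8)| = 2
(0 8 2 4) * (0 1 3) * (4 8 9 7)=(0 9 7 4 1 3)(2 8)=[9, 3, 8, 0, 1, 5, 6, 4, 2, 7]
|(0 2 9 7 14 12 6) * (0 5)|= |(0 2 9 7 14 12 6 5)|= 8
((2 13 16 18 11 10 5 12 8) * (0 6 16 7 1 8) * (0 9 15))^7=(0 12 11 6 9 10 16 15 5 18)(1 2 7 8 13)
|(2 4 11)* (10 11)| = |(2 4 10 11)| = 4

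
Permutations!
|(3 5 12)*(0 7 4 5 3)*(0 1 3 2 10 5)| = |(0 7 4)(1 3 2 10 5 12)| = 6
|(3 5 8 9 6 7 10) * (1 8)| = 8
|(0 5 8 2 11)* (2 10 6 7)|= 8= |(0 5 8 10 6 7 2 11)|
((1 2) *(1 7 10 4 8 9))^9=(1 7 4 9 2 10 8)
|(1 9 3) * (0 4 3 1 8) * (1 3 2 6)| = |(0 4 2 6 1 9 3 8)| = 8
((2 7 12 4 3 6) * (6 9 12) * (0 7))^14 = (0 6)(2 7)(3 12)(4 9) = ((0 7 6 2)(3 9 12 4))^14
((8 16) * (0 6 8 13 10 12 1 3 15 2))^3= ((0 6 8 16 13 10 12 1 3 15 2))^3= (0 16 12 15 6 13 1 2 8 10 3)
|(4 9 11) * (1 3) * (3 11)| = |(1 11 4 9 3)| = 5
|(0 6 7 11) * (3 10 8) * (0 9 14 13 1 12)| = 9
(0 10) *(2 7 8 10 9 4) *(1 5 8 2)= [9, 5, 7, 3, 1, 8, 6, 2, 10, 4, 0]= (0 9 4 1 5 8 10)(2 7)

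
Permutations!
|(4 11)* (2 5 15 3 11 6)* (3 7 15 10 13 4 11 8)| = 6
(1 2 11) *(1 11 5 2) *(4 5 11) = [0, 1, 11, 3, 5, 2, 6, 7, 8, 9, 10, 4] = (2 11 4 5)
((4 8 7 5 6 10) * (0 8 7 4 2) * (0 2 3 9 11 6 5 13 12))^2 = ((0 8 4 7 13 12)(3 9 11 6 10))^2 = (0 4 13)(3 11 10 9 6)(7 12 8)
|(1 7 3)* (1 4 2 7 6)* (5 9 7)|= |(1 6)(2 5 9 7 3 4)|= 6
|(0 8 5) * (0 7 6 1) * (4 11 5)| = |(0 8 4 11 5 7 6 1)| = 8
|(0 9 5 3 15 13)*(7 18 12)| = 6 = |(0 9 5 3 15 13)(7 18 12)|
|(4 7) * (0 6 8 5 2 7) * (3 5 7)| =15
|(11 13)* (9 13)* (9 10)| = 4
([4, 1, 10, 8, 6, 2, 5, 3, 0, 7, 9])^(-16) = [2, 1, 3, 6, 10, 7, 9, 4, 5, 0, 8]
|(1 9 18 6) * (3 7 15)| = 12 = |(1 9 18 6)(3 7 15)|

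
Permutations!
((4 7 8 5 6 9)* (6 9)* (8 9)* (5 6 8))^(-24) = (9)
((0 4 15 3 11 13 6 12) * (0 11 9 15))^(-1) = (0 4)(3 15 9)(6 13 11 12)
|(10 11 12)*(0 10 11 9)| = 6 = |(0 10 9)(11 12)|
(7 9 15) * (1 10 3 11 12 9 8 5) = (1 10 3 11 12 9 15 7 8 5) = [0, 10, 2, 11, 4, 1, 6, 8, 5, 15, 3, 12, 9, 13, 14, 7]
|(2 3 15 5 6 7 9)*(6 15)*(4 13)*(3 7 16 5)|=30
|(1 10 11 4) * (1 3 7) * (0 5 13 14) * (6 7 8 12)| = |(0 5 13 14)(1 10 11 4 3 8 12 6 7)| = 36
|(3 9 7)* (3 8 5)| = |(3 9 7 8 5)| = 5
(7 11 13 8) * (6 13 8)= (6 13)(7 11 8)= [0, 1, 2, 3, 4, 5, 13, 11, 7, 9, 10, 8, 12, 6]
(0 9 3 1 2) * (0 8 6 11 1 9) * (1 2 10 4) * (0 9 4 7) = (0 9 3 4 1 10 7)(2 8 6 11) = [9, 10, 8, 4, 1, 5, 11, 0, 6, 3, 7, 2]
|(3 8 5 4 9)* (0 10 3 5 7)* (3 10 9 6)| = 8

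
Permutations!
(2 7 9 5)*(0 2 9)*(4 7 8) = (0 2 8 4 7)(5 9) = [2, 1, 8, 3, 7, 9, 6, 0, 4, 5]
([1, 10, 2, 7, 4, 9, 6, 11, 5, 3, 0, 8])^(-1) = (0 10 1)(3 9 5 8 11 7)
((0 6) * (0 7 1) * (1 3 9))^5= (0 1 9 3 7 6)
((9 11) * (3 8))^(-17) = ((3 8)(9 11))^(-17) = (3 8)(9 11)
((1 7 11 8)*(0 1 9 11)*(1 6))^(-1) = ((0 6 1 7)(8 9 11))^(-1) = (0 7 1 6)(8 11 9)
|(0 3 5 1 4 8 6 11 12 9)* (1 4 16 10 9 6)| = 9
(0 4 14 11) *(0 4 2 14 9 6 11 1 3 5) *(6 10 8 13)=(0 2 14 1 3 5)(4 9 10 8 13 6 11)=[2, 3, 14, 5, 9, 0, 11, 7, 13, 10, 8, 4, 12, 6, 1]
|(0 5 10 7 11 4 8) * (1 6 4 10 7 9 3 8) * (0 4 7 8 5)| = |(1 6 7 11 10 9 3 5 8 4)| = 10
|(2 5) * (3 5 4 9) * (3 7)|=|(2 4 9 7 3 5)|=6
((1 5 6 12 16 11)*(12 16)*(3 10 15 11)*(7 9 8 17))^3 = ((1 5 6 16 3 10 15 11)(7 9 8 17))^3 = (1 16 15 5 3 11 6 10)(7 17 8 9)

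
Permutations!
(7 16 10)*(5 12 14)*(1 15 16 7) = (1 15 16 10)(5 12 14) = [0, 15, 2, 3, 4, 12, 6, 7, 8, 9, 1, 11, 14, 13, 5, 16, 10]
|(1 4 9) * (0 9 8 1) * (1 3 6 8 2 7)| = 12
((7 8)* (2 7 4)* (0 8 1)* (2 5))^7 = (8)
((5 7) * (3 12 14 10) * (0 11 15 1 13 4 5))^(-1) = (0 7 5 4 13 1 15 11)(3 10 14 12)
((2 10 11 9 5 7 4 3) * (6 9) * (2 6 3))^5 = (2 9 10 5 11 7 3 4 6)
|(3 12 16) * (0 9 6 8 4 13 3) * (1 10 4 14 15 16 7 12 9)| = 12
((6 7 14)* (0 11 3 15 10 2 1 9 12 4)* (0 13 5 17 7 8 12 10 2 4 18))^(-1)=((0 11 3 15 2 1 9 10 4 13 5 17 7 14 6 8 12 18))^(-1)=(0 18 12 8 6 14 7 17 5 13 4 10 9 1 2 15 3 11)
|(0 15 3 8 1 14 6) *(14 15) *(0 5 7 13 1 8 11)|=|(0 14 6 5 7 13 1 15 3 11)|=10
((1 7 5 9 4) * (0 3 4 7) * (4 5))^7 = (9)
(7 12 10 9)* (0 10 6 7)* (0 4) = (0 10 9 4)(6 7 12) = [10, 1, 2, 3, 0, 5, 7, 12, 8, 4, 9, 11, 6]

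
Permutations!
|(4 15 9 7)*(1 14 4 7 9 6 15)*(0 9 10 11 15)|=6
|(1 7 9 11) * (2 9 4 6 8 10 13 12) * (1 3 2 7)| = |(2 9 11 3)(4 6 8 10 13 12 7)| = 28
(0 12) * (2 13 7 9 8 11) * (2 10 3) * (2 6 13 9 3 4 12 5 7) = [5, 1, 9, 6, 12, 7, 13, 3, 11, 8, 4, 10, 0, 2] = (0 5 7 3 6 13 2 9 8 11 10 4 12)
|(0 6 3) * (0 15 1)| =|(0 6 3 15 1)| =5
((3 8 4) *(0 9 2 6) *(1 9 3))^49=(0 3 8 4 1 9 2 6)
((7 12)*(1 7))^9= (12)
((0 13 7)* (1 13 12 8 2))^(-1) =((0 12 8 2 1 13 7))^(-1) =(0 7 13 1 2 8 12)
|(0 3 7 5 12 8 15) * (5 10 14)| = 9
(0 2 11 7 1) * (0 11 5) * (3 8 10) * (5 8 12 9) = (0 2 8 10 3 12 9 5)(1 11 7) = [2, 11, 8, 12, 4, 0, 6, 1, 10, 5, 3, 7, 9]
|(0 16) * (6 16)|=3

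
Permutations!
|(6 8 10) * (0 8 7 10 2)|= |(0 8 2)(6 7 10)|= 3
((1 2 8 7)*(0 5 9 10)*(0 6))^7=(0 9 6 5 10)(1 7 8 2)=((0 5 9 10 6)(1 2 8 7))^7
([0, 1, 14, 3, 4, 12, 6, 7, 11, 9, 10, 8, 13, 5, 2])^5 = [0, 1, 14, 3, 4, 13, 6, 7, 11, 9, 10, 8, 5, 12, 2]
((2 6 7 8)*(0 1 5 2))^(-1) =((0 1 5 2 6 7 8))^(-1) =(0 8 7 6 2 5 1)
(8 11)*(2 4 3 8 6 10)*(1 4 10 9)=(1 4 3 8 11 6 9)(2 10)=[0, 4, 10, 8, 3, 5, 9, 7, 11, 1, 2, 6]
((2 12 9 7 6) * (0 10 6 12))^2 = (0 6)(2 10)(7 9 12)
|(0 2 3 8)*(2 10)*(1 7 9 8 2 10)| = 10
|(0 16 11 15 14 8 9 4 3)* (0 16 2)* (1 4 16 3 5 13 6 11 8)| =|(0 2)(1 4 5 13 6 11 15 14)(8 9 16)| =24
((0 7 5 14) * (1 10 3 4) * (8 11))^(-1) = ((0 7 5 14)(1 10 3 4)(8 11))^(-1) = (0 14 5 7)(1 4 3 10)(8 11)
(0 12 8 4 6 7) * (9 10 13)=(0 12 8 4 6 7)(9 10 13)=[12, 1, 2, 3, 6, 5, 7, 0, 4, 10, 13, 11, 8, 9]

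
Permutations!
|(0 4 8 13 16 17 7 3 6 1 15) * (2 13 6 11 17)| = 12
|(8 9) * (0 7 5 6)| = 4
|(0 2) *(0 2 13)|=2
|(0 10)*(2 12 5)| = |(0 10)(2 12 5)| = 6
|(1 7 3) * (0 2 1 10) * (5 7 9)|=8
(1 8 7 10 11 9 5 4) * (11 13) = (1 8 7 10 13 11 9 5 4) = [0, 8, 2, 3, 1, 4, 6, 10, 7, 5, 13, 9, 12, 11]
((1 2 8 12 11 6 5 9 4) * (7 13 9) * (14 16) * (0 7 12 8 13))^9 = ((0 7)(1 2 13 9 4)(5 12 11 6)(14 16))^9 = (0 7)(1 4 9 13 2)(5 12 11 6)(14 16)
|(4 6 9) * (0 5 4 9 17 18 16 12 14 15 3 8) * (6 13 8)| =40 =|(0 5 4 13 8)(3 6 17 18 16 12 14 15)|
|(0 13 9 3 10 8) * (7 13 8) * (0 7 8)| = 6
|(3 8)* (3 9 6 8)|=3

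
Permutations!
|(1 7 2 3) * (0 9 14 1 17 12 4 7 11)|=30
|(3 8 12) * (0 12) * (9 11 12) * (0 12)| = |(0 9 11)(3 8 12)| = 3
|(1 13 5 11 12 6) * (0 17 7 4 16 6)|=|(0 17 7 4 16 6 1 13 5 11 12)|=11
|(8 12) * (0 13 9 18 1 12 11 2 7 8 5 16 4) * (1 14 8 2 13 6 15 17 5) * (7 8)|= 56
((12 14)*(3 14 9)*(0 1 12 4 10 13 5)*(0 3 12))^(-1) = ((0 1)(3 14 4 10 13 5)(9 12))^(-1) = (0 1)(3 5 13 10 4 14)(9 12)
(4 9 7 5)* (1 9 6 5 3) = [0, 9, 2, 1, 6, 4, 5, 3, 8, 7] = (1 9 7 3)(4 6 5)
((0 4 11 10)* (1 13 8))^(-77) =(0 10 11 4)(1 13 8) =((0 4 11 10)(1 13 8))^(-77)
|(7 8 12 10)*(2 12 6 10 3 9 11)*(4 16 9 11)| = 12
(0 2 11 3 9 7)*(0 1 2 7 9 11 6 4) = (0 7 1 2 6 4)(3 11) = [7, 2, 6, 11, 0, 5, 4, 1, 8, 9, 10, 3]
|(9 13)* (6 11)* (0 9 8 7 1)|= 6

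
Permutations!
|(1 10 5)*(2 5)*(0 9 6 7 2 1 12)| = 14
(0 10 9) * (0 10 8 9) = (0 8 9 10) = [8, 1, 2, 3, 4, 5, 6, 7, 9, 10, 0]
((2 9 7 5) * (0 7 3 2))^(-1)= ((0 7 5)(2 9 3))^(-1)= (0 5 7)(2 3 9)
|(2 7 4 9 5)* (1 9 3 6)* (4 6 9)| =|(1 4 3 9 5 2 7 6)| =8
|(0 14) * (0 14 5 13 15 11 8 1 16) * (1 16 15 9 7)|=10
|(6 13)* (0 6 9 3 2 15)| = |(0 6 13 9 3 2 15)| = 7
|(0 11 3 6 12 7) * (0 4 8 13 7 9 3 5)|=|(0 11 5)(3 6 12 9)(4 8 13 7)|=12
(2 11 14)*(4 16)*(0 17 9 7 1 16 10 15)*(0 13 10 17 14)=(0 14 2 11)(1 16 4 17 9 7)(10 15 13)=[14, 16, 11, 3, 17, 5, 6, 1, 8, 7, 15, 0, 12, 10, 2, 13, 4, 9]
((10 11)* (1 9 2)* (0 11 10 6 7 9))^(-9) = ((0 11 6 7 9 2 1))^(-9) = (0 2 7 11 1 9 6)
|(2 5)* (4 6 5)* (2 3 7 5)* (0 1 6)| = 15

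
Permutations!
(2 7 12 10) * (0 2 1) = (0 2 7 12 10 1) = [2, 0, 7, 3, 4, 5, 6, 12, 8, 9, 1, 11, 10]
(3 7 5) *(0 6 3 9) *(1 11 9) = (0 6 3 7 5 1 11 9) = [6, 11, 2, 7, 4, 1, 3, 5, 8, 0, 10, 9]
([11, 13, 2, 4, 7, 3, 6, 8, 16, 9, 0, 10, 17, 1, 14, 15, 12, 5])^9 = [0, 13, 2, 4, 7, 3, 6, 8, 16, 9, 10, 11, 17, 1, 14, 15, 12, 5]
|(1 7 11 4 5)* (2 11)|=6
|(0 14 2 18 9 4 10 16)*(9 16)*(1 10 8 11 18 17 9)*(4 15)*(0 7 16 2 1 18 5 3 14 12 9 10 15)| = 24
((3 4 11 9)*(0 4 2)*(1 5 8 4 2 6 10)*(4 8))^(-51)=((0 2)(1 5 4 11 9 3 6 10))^(-51)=(0 2)(1 3 4 10 9 5 6 11)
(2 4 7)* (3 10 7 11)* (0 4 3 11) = (11)(0 4)(2 3 10 7) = [4, 1, 3, 10, 0, 5, 6, 2, 8, 9, 7, 11]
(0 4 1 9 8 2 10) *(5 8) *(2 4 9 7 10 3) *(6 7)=(0 9 5 8 4 1 6 7 10)(2 3)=[9, 6, 3, 2, 1, 8, 7, 10, 4, 5, 0]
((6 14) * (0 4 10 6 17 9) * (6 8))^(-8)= ((0 4 10 8 6 14 17 9))^(-8)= (17)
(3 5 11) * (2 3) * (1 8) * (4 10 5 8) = (1 4 10 5 11 2 3 8) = [0, 4, 3, 8, 10, 11, 6, 7, 1, 9, 5, 2]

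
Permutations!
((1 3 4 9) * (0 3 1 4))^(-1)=(0 3)(4 9)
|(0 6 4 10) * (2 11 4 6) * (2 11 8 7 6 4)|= |(0 11 2 8 7 6 4 10)|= 8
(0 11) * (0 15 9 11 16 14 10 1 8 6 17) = (0 16 14 10 1 8 6 17)(9 11 15) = [16, 8, 2, 3, 4, 5, 17, 7, 6, 11, 1, 15, 12, 13, 10, 9, 14, 0]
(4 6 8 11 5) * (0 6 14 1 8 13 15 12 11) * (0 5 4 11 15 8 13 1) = (0 6 1 13 8 5 11 4 14)(12 15) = [6, 13, 2, 3, 14, 11, 1, 7, 5, 9, 10, 4, 15, 8, 0, 12]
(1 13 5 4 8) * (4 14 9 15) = (1 13 5 14 9 15 4 8) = [0, 13, 2, 3, 8, 14, 6, 7, 1, 15, 10, 11, 12, 5, 9, 4]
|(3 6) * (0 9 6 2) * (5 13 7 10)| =20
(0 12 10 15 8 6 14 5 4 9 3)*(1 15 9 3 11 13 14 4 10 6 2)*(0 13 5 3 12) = [0, 15, 1, 13, 12, 10, 4, 7, 2, 11, 9, 5, 6, 14, 3, 8] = (1 15 8 2)(3 13 14)(4 12 6)(5 10 9 11)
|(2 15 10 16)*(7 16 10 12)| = |(2 15 12 7 16)| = 5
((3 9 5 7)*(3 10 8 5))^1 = ((3 9)(5 7 10 8))^1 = (3 9)(5 7 10 8)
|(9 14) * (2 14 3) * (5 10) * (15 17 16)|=12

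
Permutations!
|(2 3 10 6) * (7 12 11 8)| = |(2 3 10 6)(7 12 11 8)| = 4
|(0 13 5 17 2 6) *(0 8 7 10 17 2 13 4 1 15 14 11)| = |(0 4 1 15 14 11)(2 6 8 7 10 17 13 5)| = 24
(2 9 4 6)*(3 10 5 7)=(2 9 4 6)(3 10 5 7)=[0, 1, 9, 10, 6, 7, 2, 3, 8, 4, 5]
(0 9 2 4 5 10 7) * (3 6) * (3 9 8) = (0 8 3 6 9 2 4 5 10 7) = [8, 1, 4, 6, 5, 10, 9, 0, 3, 2, 7]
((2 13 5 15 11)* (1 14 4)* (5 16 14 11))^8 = (1 11 2 13 16 14 4)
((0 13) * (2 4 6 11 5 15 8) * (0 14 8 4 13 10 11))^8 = (0 10 11 5 15 4 6)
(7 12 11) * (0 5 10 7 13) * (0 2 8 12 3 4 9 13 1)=(0 5 10 7 3 4 9 13 2 8 12 11 1)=[5, 0, 8, 4, 9, 10, 6, 3, 12, 13, 7, 1, 11, 2]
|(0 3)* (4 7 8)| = |(0 3)(4 7 8)| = 6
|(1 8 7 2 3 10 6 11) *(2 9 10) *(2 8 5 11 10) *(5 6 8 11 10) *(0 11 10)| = 30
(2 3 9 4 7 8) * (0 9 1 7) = (0 9 4)(1 7 8 2 3) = [9, 7, 3, 1, 0, 5, 6, 8, 2, 4]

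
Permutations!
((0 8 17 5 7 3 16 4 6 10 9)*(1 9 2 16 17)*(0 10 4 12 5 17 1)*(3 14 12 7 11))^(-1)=(17)(0 8)(1 3 11 5 12 14 7 16 2 10 9)(4 6)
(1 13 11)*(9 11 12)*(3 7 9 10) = [0, 13, 2, 7, 4, 5, 6, 9, 8, 11, 3, 1, 10, 12] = (1 13 12 10 3 7 9 11)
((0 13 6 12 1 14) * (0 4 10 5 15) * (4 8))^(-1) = ((0 13 6 12 1 14 8 4 10 5 15))^(-1) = (0 15 5 10 4 8 14 1 12 6 13)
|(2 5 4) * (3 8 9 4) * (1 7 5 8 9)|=|(1 7 5 3 9 4 2 8)|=8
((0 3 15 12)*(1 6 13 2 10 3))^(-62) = (0 1 6 13 2 10 3 15 12)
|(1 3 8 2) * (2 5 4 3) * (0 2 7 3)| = |(0 2 1 7 3 8 5 4)| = 8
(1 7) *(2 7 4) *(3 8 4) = [0, 3, 7, 8, 2, 5, 6, 1, 4] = (1 3 8 4 2 7)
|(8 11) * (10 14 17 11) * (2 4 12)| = 15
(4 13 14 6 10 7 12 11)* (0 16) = (0 16)(4 13 14 6 10 7 12 11) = [16, 1, 2, 3, 13, 5, 10, 12, 8, 9, 7, 4, 11, 14, 6, 15, 0]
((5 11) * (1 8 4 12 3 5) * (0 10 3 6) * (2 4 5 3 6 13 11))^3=(1 2 13 8 4 11 5 12)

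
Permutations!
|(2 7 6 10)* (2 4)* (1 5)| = |(1 5)(2 7 6 10 4)| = 10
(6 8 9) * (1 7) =(1 7)(6 8 9) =[0, 7, 2, 3, 4, 5, 8, 1, 9, 6]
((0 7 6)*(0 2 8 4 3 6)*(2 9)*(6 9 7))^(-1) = (0 7 6)(2 9 3 4 8)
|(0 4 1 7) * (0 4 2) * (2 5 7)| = 6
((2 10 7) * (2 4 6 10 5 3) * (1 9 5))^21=((1 9 5 3 2)(4 6 10 7))^21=(1 9 5 3 2)(4 6 10 7)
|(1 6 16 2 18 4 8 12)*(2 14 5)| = |(1 6 16 14 5 2 18 4 8 12)| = 10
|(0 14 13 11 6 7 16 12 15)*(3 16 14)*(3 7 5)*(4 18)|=22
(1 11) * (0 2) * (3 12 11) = [2, 3, 0, 12, 4, 5, 6, 7, 8, 9, 10, 1, 11] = (0 2)(1 3 12 11)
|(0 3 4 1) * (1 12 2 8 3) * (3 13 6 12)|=|(0 1)(2 8 13 6 12)(3 4)|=10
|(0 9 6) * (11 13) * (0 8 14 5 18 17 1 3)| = 10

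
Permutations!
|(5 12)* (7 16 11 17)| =|(5 12)(7 16 11 17)| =4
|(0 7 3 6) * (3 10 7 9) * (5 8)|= 4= |(0 9 3 6)(5 8)(7 10)|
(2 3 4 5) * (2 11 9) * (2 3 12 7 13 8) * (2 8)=(2 12 7 13)(3 4 5 11 9)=[0, 1, 12, 4, 5, 11, 6, 13, 8, 3, 10, 9, 7, 2]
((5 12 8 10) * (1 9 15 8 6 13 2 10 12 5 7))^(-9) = ((1 9 15 8 12 6 13 2 10 7))^(-9) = (1 9 15 8 12 6 13 2 10 7)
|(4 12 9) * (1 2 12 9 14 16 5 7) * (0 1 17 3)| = |(0 1 2 12 14 16 5 7 17 3)(4 9)| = 10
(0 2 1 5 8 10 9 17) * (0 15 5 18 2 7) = (0 7)(1 18 2)(5 8 10 9 17 15) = [7, 18, 1, 3, 4, 8, 6, 0, 10, 17, 9, 11, 12, 13, 14, 5, 16, 15, 2]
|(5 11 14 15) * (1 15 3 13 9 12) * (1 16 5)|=|(1 15)(3 13 9 12 16 5 11 14)|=8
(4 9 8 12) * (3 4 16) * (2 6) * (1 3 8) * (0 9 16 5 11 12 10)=(0 9 1 3 4 16 8 10)(2 6)(5 11 12)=[9, 3, 6, 4, 16, 11, 2, 7, 10, 1, 0, 12, 5, 13, 14, 15, 8]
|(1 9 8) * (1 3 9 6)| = |(1 6)(3 9 8)| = 6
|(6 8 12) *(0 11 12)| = |(0 11 12 6 8)| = 5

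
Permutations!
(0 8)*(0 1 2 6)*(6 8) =[6, 2, 8, 3, 4, 5, 0, 7, 1] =(0 6)(1 2 8)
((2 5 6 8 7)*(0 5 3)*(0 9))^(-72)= (9)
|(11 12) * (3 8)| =2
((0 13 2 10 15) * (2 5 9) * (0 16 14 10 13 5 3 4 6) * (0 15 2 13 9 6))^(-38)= (0 3 9 10 16 6)(2 14 15 5 4 13)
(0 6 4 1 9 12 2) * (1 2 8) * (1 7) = (0 6 4 2)(1 9 12 8 7) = [6, 9, 0, 3, 2, 5, 4, 1, 7, 12, 10, 11, 8]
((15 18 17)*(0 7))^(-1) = ((0 7)(15 18 17))^(-1) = (0 7)(15 17 18)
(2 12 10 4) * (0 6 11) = (0 6 11)(2 12 10 4) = [6, 1, 12, 3, 2, 5, 11, 7, 8, 9, 4, 0, 10]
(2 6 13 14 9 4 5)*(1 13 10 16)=(1 13 14 9 4 5 2 6 10 16)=[0, 13, 6, 3, 5, 2, 10, 7, 8, 4, 16, 11, 12, 14, 9, 15, 1]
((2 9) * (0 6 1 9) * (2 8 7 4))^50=((0 6 1 9 8 7 4 2))^50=(0 1 8 4)(2 6 9 7)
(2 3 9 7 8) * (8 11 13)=(2 3 9 7 11 13 8)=[0, 1, 3, 9, 4, 5, 6, 11, 2, 7, 10, 13, 12, 8]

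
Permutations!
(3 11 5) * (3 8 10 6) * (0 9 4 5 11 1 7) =(11)(0 9 4 5 8 10 6 3 1 7) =[9, 7, 2, 1, 5, 8, 3, 0, 10, 4, 6, 11]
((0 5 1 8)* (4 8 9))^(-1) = ((0 5 1 9 4 8))^(-1) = (0 8 4 9 1 5)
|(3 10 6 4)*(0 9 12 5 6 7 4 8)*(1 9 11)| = 8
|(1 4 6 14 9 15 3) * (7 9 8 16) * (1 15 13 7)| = |(1 4 6 14 8 16)(3 15)(7 9 13)| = 6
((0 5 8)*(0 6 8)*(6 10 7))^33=(0 5)(6 8 10 7)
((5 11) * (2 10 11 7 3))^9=(2 5)(3 11)(7 10)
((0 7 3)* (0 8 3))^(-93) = (0 7)(3 8)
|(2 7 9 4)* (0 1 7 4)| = |(0 1 7 9)(2 4)| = 4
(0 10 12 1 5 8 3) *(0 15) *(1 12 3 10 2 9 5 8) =[2, 8, 9, 15, 4, 1, 6, 7, 10, 5, 3, 11, 12, 13, 14, 0] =(0 2 9 5 1 8 10 3 15)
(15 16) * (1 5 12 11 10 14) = (1 5 12 11 10 14)(15 16) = [0, 5, 2, 3, 4, 12, 6, 7, 8, 9, 14, 10, 11, 13, 1, 16, 15]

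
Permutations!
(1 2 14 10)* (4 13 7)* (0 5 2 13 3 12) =(0 5 2 14 10 1 13 7 4 3 12) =[5, 13, 14, 12, 3, 2, 6, 4, 8, 9, 1, 11, 0, 7, 10]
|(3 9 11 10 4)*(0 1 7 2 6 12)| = |(0 1 7 2 6 12)(3 9 11 10 4)| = 30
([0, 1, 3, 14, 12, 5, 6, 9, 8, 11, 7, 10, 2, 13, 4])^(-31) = [0, 1, 12, 2, 14, 5, 6, 9, 8, 11, 7, 10, 4, 13, 3]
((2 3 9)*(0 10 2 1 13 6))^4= (0 9)(1 10)(2 13)(3 6)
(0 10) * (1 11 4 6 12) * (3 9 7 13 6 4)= [10, 11, 2, 9, 4, 5, 12, 13, 8, 7, 0, 3, 1, 6]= (0 10)(1 11 3 9 7 13 6 12)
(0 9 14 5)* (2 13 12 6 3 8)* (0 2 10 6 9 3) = (0 3 8 10 6)(2 13 12 9 14 5) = [3, 1, 13, 8, 4, 2, 0, 7, 10, 14, 6, 11, 9, 12, 5]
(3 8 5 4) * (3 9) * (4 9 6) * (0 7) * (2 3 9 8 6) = (9)(0 7)(2 3 6 4)(5 8) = [7, 1, 3, 6, 2, 8, 4, 0, 5, 9]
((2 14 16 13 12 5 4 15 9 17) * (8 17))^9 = (2 8 15 5 13 14 17 9 4 12 16)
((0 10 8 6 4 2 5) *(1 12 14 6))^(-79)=((0 10 8 1 12 14 6 4 2 5))^(-79)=(0 10 8 1 12 14 6 4 2 5)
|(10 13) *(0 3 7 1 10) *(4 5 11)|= 6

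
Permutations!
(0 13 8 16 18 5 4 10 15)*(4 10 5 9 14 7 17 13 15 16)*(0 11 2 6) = [15, 1, 6, 3, 5, 10, 0, 17, 4, 14, 16, 2, 12, 8, 7, 11, 18, 13, 9] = (0 15 11 2 6)(4 5 10 16 18 9 14 7 17 13 8)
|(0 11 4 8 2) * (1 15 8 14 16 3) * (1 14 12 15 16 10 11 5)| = |(0 5 1 16 3 14 10 11 4 12 15 8 2)| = 13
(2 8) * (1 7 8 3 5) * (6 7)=(1 6 7 8 2 3 5)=[0, 6, 3, 5, 4, 1, 7, 8, 2]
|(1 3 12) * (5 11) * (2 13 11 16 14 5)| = |(1 3 12)(2 13 11)(5 16 14)| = 3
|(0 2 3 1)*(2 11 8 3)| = |(0 11 8 3 1)| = 5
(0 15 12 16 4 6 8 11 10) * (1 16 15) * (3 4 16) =[1, 3, 2, 4, 6, 5, 8, 7, 11, 9, 0, 10, 15, 13, 14, 12, 16] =(16)(0 1 3 4 6 8 11 10)(12 15)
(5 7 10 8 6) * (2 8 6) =(2 8)(5 7 10 6) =[0, 1, 8, 3, 4, 7, 5, 10, 2, 9, 6]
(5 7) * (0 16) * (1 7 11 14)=(0 16)(1 7 5 11 14)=[16, 7, 2, 3, 4, 11, 6, 5, 8, 9, 10, 14, 12, 13, 1, 15, 0]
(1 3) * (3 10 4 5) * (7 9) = (1 10 4 5 3)(7 9) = [0, 10, 2, 1, 5, 3, 6, 9, 8, 7, 4]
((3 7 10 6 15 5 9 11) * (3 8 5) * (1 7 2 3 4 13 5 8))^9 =(1 11 9 5 13 4 15 6 10 7)(2 3)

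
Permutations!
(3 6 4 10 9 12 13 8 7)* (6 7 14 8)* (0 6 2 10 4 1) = [6, 0, 10, 7, 4, 5, 1, 3, 14, 12, 9, 11, 13, 2, 8] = (0 6 1)(2 10 9 12 13)(3 7)(8 14)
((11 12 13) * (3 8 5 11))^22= (3 12 5)(8 13 11)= ((3 8 5 11 12 13))^22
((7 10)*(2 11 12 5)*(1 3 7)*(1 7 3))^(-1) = (2 5 12 11)(7 10)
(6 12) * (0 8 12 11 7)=(0 8 12 6 11 7)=[8, 1, 2, 3, 4, 5, 11, 0, 12, 9, 10, 7, 6]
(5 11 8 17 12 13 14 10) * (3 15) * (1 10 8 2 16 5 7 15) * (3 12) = (1 10 7 15 12 13 14 8 17 3)(2 16 5 11) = [0, 10, 16, 1, 4, 11, 6, 15, 17, 9, 7, 2, 13, 14, 8, 12, 5, 3]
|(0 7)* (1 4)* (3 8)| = |(0 7)(1 4)(3 8)| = 2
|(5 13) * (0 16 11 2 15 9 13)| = 8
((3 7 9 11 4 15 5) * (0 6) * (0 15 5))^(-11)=(0 6 15)(3 7 9 11 4 5)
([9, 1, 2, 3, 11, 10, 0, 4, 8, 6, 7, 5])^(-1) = [6, 1, 2, 3, 7, 11, 9, 10, 8, 0, 5, 4]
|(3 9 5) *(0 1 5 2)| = 6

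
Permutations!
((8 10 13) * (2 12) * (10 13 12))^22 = (13)(2 10 12)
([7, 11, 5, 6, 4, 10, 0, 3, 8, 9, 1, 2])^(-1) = [6, 10, 11, 7, 4, 2, 3, 0, 8, 9, 5, 1]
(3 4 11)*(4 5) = (3 5 4 11) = [0, 1, 2, 5, 11, 4, 6, 7, 8, 9, 10, 3]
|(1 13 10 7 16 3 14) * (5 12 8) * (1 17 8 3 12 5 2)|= |(1 13 10 7 16 12 3 14 17 8 2)|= 11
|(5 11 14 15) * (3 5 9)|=|(3 5 11 14 15 9)|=6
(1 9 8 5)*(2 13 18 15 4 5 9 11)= [0, 11, 13, 3, 5, 1, 6, 7, 9, 8, 10, 2, 12, 18, 14, 4, 16, 17, 15]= (1 11 2 13 18 15 4 5)(8 9)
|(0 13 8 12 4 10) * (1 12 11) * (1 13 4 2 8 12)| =|(0 4 10)(2 8 11 13 12)| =15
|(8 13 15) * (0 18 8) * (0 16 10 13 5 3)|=20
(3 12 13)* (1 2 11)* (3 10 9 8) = [0, 2, 11, 12, 4, 5, 6, 7, 3, 8, 9, 1, 13, 10] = (1 2 11)(3 12 13 10 9 8)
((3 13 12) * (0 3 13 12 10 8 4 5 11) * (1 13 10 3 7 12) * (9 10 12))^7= ((0 7 9 10 8 4 5 11)(1 13 3))^7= (0 11 5 4 8 10 9 7)(1 13 3)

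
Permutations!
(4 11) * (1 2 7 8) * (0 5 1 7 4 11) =(11)(0 5 1 2 4)(7 8) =[5, 2, 4, 3, 0, 1, 6, 8, 7, 9, 10, 11]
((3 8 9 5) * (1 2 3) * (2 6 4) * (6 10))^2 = (1 6 2 8 5 10 4 3 9)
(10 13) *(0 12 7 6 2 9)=[12, 1, 9, 3, 4, 5, 2, 6, 8, 0, 13, 11, 7, 10]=(0 12 7 6 2 9)(10 13)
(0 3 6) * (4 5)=(0 3 6)(4 5)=[3, 1, 2, 6, 5, 4, 0]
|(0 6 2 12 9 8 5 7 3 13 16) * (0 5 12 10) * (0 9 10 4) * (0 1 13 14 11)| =12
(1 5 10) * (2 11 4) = (1 5 10)(2 11 4) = [0, 5, 11, 3, 2, 10, 6, 7, 8, 9, 1, 4]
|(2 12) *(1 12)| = |(1 12 2)| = 3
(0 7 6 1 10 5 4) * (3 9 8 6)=[7, 10, 2, 9, 0, 4, 1, 3, 6, 8, 5]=(0 7 3 9 8 6 1 10 5 4)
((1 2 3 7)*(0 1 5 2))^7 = ((0 1)(2 3 7 5))^7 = (0 1)(2 5 7 3)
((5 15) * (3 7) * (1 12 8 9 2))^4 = ((1 12 8 9 2)(3 7)(5 15))^4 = (15)(1 2 9 8 12)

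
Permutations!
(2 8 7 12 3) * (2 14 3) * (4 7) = (2 8 4 7 12)(3 14) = [0, 1, 8, 14, 7, 5, 6, 12, 4, 9, 10, 11, 2, 13, 3]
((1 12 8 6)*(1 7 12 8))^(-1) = (1 12 7 6 8)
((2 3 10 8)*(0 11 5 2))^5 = ((0 11 5 2 3 10 8))^5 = (0 10 2 11 8 3 5)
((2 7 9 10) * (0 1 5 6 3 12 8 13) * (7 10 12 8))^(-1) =(0 13 8 3 6 5 1)(2 10)(7 12 9)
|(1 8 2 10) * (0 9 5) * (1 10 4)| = 12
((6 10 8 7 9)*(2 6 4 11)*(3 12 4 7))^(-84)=((2 6 10 8 3 12 4 11)(7 9))^(-84)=(2 3)(4 10)(6 12)(8 11)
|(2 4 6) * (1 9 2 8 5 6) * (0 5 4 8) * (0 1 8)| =|(0 5 6 1 9 2)(4 8)| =6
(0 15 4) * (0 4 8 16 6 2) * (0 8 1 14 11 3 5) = [15, 14, 8, 5, 4, 0, 2, 7, 16, 9, 10, 3, 12, 13, 11, 1, 6] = (0 15 1 14 11 3 5)(2 8 16 6)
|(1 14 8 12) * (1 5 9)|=|(1 14 8 12 5 9)|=6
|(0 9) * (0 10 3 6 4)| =6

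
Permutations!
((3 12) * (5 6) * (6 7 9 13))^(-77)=((3 12)(5 7 9 13 6))^(-77)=(3 12)(5 13 7 6 9)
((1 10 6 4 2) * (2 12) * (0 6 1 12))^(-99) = (1 10)(2 12)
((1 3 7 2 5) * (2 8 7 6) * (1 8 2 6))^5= ((1 3)(2 5 8 7))^5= (1 3)(2 5 8 7)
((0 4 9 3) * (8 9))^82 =(0 8 3 4 9)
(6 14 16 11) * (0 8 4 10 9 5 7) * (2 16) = [8, 1, 16, 3, 10, 7, 14, 0, 4, 5, 9, 6, 12, 13, 2, 15, 11] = (0 8 4 10 9 5 7)(2 16 11 6 14)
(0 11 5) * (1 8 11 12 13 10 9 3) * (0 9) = (0 12 13 10)(1 8 11 5 9 3) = [12, 8, 2, 1, 4, 9, 6, 7, 11, 3, 0, 5, 13, 10]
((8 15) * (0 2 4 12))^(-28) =((0 2 4 12)(8 15))^(-28) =(15)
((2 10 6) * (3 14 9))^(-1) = (2 6 10)(3 9 14)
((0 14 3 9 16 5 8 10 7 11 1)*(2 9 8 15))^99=((0 14 3 8 10 7 11 1)(2 9 16 5 15))^99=(0 8 11 14 10 1 3 7)(2 15 5 16 9)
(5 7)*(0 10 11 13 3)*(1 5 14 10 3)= (0 3)(1 5 7 14 10 11 13)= [3, 5, 2, 0, 4, 7, 6, 14, 8, 9, 11, 13, 12, 1, 10]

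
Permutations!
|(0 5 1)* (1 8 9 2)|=6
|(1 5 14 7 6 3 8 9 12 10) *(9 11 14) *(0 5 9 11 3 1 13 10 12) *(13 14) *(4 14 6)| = |(0 5 11 13 10 6 1 9)(3 8)(4 14 7)| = 24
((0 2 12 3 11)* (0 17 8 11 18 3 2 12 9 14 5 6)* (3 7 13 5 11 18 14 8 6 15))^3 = (0 9 7 15 11)(2 18 5 14 6)(3 17 12 8 13)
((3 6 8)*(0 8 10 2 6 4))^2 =((0 8 3 4)(2 6 10))^2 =(0 3)(2 10 6)(4 8)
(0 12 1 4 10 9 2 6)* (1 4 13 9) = (0 12 4 10 1 13 9 2 6) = [12, 13, 6, 3, 10, 5, 0, 7, 8, 2, 1, 11, 4, 9]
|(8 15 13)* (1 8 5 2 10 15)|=10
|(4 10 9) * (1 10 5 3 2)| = 7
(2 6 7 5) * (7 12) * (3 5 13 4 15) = (2 6 12 7 13 4 15 3 5) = [0, 1, 6, 5, 15, 2, 12, 13, 8, 9, 10, 11, 7, 4, 14, 3]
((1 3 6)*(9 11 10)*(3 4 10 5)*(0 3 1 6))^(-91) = (0 3)(1 5 11 9 10 4)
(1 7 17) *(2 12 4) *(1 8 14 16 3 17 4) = [0, 7, 12, 17, 2, 5, 6, 4, 14, 9, 10, 11, 1, 13, 16, 15, 3, 8] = (1 7 4 2 12)(3 17 8 14 16)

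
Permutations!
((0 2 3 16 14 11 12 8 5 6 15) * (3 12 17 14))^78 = (17)(0 2 12 8 5 6 15)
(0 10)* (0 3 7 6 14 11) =(0 10 3 7 6 14 11) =[10, 1, 2, 7, 4, 5, 14, 6, 8, 9, 3, 0, 12, 13, 11]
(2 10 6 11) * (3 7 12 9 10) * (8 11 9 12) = (12)(2 3 7 8 11)(6 9 10) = [0, 1, 3, 7, 4, 5, 9, 8, 11, 10, 6, 2, 12]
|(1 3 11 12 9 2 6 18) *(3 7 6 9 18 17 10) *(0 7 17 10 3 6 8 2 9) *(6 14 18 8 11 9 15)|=18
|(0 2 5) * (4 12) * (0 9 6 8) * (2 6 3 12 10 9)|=|(0 6 8)(2 5)(3 12 4 10 9)|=30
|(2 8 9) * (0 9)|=|(0 9 2 8)|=4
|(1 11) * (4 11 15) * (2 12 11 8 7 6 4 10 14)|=28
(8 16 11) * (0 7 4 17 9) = (0 7 4 17 9)(8 16 11) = [7, 1, 2, 3, 17, 5, 6, 4, 16, 0, 10, 8, 12, 13, 14, 15, 11, 9]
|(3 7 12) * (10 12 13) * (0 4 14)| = 15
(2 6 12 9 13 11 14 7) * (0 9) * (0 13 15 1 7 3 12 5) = (0 9 15 1 7 2 6 5)(3 12 13 11 14) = [9, 7, 6, 12, 4, 0, 5, 2, 8, 15, 10, 14, 13, 11, 3, 1]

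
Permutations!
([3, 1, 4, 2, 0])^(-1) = (0 4 2 3)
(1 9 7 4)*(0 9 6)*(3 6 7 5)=(0 9 5 3 6)(1 7 4)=[9, 7, 2, 6, 1, 3, 0, 4, 8, 5]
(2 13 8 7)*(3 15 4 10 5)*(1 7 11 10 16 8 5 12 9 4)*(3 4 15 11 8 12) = (1 7 2 13 5 4 16 12 9 15)(3 11 10) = [0, 7, 13, 11, 16, 4, 6, 2, 8, 15, 3, 10, 9, 5, 14, 1, 12]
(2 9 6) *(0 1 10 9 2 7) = (0 1 10 9 6 7) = [1, 10, 2, 3, 4, 5, 7, 0, 8, 6, 9]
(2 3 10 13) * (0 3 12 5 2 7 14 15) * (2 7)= (0 3 10 13 2 12 5 7 14 15)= [3, 1, 12, 10, 4, 7, 6, 14, 8, 9, 13, 11, 5, 2, 15, 0]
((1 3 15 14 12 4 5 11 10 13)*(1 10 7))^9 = (15)(10 13)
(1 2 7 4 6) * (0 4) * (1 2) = [4, 1, 7, 3, 6, 5, 2, 0] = (0 4 6 2 7)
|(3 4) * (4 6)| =|(3 6 4)| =3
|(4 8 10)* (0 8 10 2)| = |(0 8 2)(4 10)| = 6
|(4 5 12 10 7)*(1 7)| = |(1 7 4 5 12 10)| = 6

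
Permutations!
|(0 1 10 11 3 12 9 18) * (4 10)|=|(0 1 4 10 11 3 12 9 18)|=9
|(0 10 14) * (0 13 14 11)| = 6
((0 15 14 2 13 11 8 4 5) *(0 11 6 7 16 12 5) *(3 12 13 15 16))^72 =(0 12 16 5 13 11 6 8 7 4 3)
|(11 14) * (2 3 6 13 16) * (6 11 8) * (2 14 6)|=|(2 3 11 6 13 16 14 8)|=8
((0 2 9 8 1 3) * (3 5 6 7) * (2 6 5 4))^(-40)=(9)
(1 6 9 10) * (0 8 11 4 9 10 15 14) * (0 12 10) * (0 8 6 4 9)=(0 6 8 11 9 15 14 12 10 1 4)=[6, 4, 2, 3, 0, 5, 8, 7, 11, 15, 1, 9, 10, 13, 12, 14]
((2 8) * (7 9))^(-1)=(2 8)(7 9)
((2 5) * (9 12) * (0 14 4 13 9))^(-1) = ((0 14 4 13 9 12)(2 5))^(-1) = (0 12 9 13 4 14)(2 5)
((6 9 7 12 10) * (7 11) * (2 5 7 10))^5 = (2 5 7 12)(6 9 11 10)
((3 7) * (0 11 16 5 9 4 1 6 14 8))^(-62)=(0 14 1 9 16)(4 5 11 8 6)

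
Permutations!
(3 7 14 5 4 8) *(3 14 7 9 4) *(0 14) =[14, 1, 2, 9, 8, 3, 6, 7, 0, 4, 10, 11, 12, 13, 5] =(0 14 5 3 9 4 8)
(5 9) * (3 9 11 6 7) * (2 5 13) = (2 5 11 6 7 3 9 13) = [0, 1, 5, 9, 4, 11, 7, 3, 8, 13, 10, 6, 12, 2]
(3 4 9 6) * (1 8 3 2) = (1 8 3 4 9 6 2) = [0, 8, 1, 4, 9, 5, 2, 7, 3, 6]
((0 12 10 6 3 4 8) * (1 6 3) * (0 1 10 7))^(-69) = ((0 12 7)(1 6 10 3 4 8))^(-69) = (12)(1 3)(4 6)(8 10)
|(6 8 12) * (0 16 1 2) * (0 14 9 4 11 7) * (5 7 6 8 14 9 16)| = 24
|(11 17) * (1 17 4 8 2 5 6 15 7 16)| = |(1 17 11 4 8 2 5 6 15 7 16)| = 11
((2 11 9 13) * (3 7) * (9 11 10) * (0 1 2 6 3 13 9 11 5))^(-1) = ((0 1 2 10 11 5)(3 7 13 6))^(-1) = (0 5 11 10 2 1)(3 6 13 7)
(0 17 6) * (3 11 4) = (0 17 6)(3 11 4) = [17, 1, 2, 11, 3, 5, 0, 7, 8, 9, 10, 4, 12, 13, 14, 15, 16, 6]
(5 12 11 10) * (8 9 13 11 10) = (5 12 10)(8 9 13 11) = [0, 1, 2, 3, 4, 12, 6, 7, 9, 13, 5, 8, 10, 11]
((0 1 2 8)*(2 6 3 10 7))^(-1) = (0 8 2 7 10 3 6 1)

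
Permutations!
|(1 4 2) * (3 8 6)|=3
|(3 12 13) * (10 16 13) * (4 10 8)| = |(3 12 8 4 10 16 13)| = 7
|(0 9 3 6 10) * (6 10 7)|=|(0 9 3 10)(6 7)|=4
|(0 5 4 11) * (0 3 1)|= 6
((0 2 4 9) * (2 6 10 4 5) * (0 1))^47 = ((0 6 10 4 9 1)(2 5))^47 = (0 1 9 4 10 6)(2 5)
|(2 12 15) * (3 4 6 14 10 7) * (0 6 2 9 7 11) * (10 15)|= |(0 6 14 15 9 7 3 4 2 12 10 11)|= 12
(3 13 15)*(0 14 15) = (0 14 15 3 13) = [14, 1, 2, 13, 4, 5, 6, 7, 8, 9, 10, 11, 12, 0, 15, 3]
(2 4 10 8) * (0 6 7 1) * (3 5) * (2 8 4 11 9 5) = (0 6 7 1)(2 11 9 5 3)(4 10) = [6, 0, 11, 2, 10, 3, 7, 1, 8, 5, 4, 9]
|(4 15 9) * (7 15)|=4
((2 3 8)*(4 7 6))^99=(8)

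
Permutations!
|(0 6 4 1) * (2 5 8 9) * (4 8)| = |(0 6 8 9 2 5 4 1)| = 8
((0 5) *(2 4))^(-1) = (0 5)(2 4)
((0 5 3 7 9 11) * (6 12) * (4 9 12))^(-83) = (0 9 6 7 5 11 4 12 3)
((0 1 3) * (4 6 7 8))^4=(8)(0 1 3)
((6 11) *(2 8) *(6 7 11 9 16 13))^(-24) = (16)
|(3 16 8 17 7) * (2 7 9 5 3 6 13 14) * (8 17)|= 5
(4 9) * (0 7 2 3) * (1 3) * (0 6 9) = (0 7 2 1 3 6 9 4) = [7, 3, 1, 6, 0, 5, 9, 2, 8, 4]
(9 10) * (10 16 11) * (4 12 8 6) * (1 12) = (1 12 8 6 4)(9 16 11 10) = [0, 12, 2, 3, 1, 5, 4, 7, 6, 16, 9, 10, 8, 13, 14, 15, 11]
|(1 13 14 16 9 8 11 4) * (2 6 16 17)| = 11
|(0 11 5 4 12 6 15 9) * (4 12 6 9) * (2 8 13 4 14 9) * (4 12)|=|(0 11 5 4 6 15 14 9)(2 8 13 12)|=8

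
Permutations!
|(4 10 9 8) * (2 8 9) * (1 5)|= 4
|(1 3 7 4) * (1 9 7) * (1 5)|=|(1 3 5)(4 9 7)|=3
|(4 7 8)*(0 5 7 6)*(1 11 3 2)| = 12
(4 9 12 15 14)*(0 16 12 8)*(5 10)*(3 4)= (0 16 12 15 14 3 4 9 8)(5 10)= [16, 1, 2, 4, 9, 10, 6, 7, 0, 8, 5, 11, 15, 13, 3, 14, 12]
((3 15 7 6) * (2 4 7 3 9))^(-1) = ((2 4 7 6 9)(3 15))^(-1) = (2 9 6 7 4)(3 15)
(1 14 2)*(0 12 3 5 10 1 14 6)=(0 12 3 5 10 1 6)(2 14)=[12, 6, 14, 5, 4, 10, 0, 7, 8, 9, 1, 11, 3, 13, 2]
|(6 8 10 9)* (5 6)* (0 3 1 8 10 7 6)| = |(0 3 1 8 7 6 10 9 5)| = 9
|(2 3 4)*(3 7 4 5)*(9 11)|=6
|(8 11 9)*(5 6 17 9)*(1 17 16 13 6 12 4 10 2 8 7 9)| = 42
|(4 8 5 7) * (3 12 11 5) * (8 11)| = |(3 12 8)(4 11 5 7)| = 12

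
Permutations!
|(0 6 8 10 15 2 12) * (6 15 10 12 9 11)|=|(0 15 2 9 11 6 8 12)|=8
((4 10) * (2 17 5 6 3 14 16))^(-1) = (2 16 14 3 6 5 17)(4 10) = ((2 17 5 6 3 14 16)(4 10))^(-1)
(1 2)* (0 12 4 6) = (0 12 4 6)(1 2) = [12, 2, 1, 3, 6, 5, 0, 7, 8, 9, 10, 11, 4]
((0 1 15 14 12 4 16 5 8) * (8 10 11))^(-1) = ((0 1 15 14 12 4 16 5 10 11 8))^(-1) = (0 8 11 10 5 16 4 12 14 15 1)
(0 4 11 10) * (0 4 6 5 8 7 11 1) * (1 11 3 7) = (0 6 5 8 1)(3 7)(4 11 10) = [6, 0, 2, 7, 11, 8, 5, 3, 1, 9, 4, 10]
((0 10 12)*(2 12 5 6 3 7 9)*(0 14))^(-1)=((0 10 5 6 3 7 9 2 12 14))^(-1)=(0 14 12 2 9 7 3 6 5 10)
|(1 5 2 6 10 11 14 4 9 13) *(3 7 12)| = |(1 5 2 6 10 11 14 4 9 13)(3 7 12)| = 30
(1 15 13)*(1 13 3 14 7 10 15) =(3 14 7 10 15) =[0, 1, 2, 14, 4, 5, 6, 10, 8, 9, 15, 11, 12, 13, 7, 3]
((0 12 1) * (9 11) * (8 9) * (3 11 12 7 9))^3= ((0 7 9 12 1)(3 11 8))^3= (0 12 7 1 9)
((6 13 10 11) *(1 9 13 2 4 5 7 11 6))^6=((1 9 13 10 6 2 4 5 7 11))^6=(1 4 13 7 6)(2 9 5 10 11)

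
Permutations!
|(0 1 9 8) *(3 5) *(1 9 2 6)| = |(0 9 8)(1 2 6)(3 5)| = 6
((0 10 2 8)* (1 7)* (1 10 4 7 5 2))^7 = (0 8 2 5 1 10 7 4)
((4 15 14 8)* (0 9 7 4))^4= ((0 9 7 4 15 14 8))^4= (0 15 9 14 7 8 4)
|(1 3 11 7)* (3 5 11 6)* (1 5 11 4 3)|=7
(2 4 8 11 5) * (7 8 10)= (2 4 10 7 8 11 5)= [0, 1, 4, 3, 10, 2, 6, 8, 11, 9, 7, 5]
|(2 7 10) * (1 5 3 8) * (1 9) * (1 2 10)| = |(10)(1 5 3 8 9 2 7)| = 7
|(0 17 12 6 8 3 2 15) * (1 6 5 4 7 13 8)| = |(0 17 12 5 4 7 13 8 3 2 15)(1 6)| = 22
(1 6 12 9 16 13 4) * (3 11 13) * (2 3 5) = (1 6 12 9 16 5 2 3 11 13 4) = [0, 6, 3, 11, 1, 2, 12, 7, 8, 16, 10, 13, 9, 4, 14, 15, 5]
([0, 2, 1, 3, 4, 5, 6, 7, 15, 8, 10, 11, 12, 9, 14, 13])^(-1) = (1 2)(8 9 13 15)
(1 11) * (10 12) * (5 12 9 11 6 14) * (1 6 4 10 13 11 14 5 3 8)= (1 4 10 9 14 3 8)(5 12 13 11 6)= [0, 4, 2, 8, 10, 12, 5, 7, 1, 14, 9, 6, 13, 11, 3]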